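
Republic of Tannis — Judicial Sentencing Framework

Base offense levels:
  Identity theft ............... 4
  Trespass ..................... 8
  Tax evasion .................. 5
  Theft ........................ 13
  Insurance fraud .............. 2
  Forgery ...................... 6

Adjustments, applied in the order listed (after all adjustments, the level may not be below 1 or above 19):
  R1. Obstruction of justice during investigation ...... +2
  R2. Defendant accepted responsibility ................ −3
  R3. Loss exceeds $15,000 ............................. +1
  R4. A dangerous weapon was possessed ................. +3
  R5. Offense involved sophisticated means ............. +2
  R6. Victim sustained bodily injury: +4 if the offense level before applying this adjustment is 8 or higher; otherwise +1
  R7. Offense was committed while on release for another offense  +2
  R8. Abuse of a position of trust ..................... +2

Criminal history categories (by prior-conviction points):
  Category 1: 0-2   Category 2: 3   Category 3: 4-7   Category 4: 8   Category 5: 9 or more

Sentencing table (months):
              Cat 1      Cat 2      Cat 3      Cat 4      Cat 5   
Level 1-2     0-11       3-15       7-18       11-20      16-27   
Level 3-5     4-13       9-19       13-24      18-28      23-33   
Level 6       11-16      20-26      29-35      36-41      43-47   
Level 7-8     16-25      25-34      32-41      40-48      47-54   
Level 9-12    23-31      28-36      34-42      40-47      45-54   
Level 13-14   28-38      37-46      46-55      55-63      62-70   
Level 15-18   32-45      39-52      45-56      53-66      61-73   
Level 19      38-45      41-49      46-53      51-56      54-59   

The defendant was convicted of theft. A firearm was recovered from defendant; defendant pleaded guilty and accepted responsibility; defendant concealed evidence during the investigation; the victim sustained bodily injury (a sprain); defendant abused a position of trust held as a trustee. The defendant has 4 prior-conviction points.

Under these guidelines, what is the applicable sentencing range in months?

46-53 months

Base offense level for theft: 13.
R1 applies: 13 + 2 = 15.
R2 applies: 15 − 3 = 12.
R4 applies: 12 + 3 = 15.
R5 does not apply.
R6 applies (level before this adjustment is 15 ≥ 8, so +4): 15 + 4 = 19.
R7 does not apply.
R8 applies: 19 + 2 = 21.
Level 21 exceeds the maximum of 19; capped at 19.
Final offense level: 19.
Criminal history: 4 prior points → Category 3 (4-7).
Level 19 falls in the 19 band.
Grid: Level 19 × Category 3 = 46-53 months.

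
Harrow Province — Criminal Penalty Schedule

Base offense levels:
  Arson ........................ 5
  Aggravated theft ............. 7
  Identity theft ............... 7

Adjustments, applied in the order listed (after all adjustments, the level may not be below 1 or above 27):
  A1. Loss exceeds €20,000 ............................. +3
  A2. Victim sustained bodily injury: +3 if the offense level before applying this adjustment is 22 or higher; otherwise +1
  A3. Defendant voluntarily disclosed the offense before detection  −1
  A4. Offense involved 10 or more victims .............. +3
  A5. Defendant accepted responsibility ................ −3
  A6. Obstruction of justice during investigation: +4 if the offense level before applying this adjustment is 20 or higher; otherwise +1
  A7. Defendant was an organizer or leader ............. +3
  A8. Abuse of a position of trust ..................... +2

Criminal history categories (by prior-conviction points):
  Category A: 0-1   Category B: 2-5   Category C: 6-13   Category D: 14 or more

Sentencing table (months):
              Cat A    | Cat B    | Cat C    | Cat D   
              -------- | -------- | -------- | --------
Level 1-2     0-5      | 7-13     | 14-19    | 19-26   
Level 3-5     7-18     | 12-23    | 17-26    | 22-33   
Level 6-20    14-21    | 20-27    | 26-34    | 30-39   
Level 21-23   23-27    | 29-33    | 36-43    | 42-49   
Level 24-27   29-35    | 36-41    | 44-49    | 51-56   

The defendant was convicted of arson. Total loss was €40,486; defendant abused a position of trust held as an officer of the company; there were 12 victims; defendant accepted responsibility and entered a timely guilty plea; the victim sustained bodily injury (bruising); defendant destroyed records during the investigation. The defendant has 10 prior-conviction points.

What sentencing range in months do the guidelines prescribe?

26-34 months

Base offense level for arson: 5.
A1 applies: 5 + 3 = 8.
A2 applies (level before this adjustment is 8 < 22, so +1): 8 + 1 = 9.
A3 does not apply.
A4 applies: 9 + 3 = 12.
A5 applies: 12 − 3 = 9.
A6 applies (level before this adjustment is 9 < 20, so +1): 9 + 1 = 10.
A8 applies: 10 + 2 = 12.
Final offense level: 12.
Criminal history: 10 prior points → Category C (6-13).
Level 12 falls in the 6-20 band.
Grid: Level 6-20 × Category C = 26-34 months.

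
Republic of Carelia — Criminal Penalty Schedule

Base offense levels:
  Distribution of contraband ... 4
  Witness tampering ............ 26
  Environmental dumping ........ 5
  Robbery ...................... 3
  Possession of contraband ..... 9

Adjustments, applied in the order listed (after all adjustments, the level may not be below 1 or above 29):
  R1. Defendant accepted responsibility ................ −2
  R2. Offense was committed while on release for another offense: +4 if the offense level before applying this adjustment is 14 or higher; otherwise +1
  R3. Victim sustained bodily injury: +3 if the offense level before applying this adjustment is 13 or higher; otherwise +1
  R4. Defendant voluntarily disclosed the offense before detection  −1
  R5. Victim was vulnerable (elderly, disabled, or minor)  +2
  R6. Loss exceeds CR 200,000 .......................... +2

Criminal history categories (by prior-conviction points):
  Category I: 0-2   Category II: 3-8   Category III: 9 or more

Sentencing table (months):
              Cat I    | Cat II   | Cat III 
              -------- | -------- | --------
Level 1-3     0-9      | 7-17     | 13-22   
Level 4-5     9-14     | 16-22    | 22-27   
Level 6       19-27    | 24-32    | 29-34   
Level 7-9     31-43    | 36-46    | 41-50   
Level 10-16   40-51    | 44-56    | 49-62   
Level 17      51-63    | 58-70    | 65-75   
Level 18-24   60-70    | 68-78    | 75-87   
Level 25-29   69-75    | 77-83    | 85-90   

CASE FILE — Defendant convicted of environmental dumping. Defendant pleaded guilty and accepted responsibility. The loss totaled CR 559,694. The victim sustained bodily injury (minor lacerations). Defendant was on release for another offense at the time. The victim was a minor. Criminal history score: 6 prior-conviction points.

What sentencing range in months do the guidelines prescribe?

36-46 months

Base offense level for environmental dumping: 5.
R1 applies: 5 − 2 = 3.
R2 applies (level before this adjustment is 3 < 14, so +1): 3 + 1 = 4.
R3 applies (level before this adjustment is 4 < 13, so +1): 4 + 1 = 5.
R4 does not apply.
R5 applies: 5 + 2 = 7.
R6 applies: 7 + 2 = 9.
Final offense level: 9.
Criminal history: 6 prior points → Category II (3-8).
Level 9 falls in the 7-9 band.
Grid: Level 7-9 × Category II = 36-46 months.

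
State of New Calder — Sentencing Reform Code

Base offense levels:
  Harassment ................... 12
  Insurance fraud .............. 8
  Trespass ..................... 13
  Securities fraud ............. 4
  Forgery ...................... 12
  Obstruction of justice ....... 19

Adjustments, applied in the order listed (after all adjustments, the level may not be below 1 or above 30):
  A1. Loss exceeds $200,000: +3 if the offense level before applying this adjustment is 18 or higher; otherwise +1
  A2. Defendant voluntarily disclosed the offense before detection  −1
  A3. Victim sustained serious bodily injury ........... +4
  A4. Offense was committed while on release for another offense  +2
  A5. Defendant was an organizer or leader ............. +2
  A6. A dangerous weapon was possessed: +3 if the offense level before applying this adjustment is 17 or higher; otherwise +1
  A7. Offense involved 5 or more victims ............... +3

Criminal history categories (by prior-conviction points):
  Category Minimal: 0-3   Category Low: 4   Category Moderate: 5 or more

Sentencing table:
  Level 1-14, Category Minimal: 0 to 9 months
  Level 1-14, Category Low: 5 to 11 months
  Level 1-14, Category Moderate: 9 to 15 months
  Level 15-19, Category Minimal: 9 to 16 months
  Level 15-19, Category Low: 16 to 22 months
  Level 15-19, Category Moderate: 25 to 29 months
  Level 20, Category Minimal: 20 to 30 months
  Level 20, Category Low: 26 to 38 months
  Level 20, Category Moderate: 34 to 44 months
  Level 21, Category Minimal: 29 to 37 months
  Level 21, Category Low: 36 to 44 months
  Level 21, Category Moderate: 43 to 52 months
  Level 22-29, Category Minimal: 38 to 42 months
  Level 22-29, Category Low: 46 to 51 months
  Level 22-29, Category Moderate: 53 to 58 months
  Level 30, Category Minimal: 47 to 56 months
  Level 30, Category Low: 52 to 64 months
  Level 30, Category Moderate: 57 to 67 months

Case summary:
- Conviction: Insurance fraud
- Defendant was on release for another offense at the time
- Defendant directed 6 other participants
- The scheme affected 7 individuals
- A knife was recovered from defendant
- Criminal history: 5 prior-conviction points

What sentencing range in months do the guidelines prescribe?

25-29 months

Base offense level for insurance fraud: 8.
A4 applies: 8 + 2 = 10.
A5 applies: 10 + 2 = 12.
A6 applies (level before this adjustment is 12 < 17, so +1): 12 + 1 = 13.
A7 applies: 13 + 3 = 16.
Final offense level: 16.
Criminal history: 5 prior points → Category Moderate (5+).
Level 16 falls in the 15-19 band.
Grid: Level 15-19 × Category Moderate = 25-29 months.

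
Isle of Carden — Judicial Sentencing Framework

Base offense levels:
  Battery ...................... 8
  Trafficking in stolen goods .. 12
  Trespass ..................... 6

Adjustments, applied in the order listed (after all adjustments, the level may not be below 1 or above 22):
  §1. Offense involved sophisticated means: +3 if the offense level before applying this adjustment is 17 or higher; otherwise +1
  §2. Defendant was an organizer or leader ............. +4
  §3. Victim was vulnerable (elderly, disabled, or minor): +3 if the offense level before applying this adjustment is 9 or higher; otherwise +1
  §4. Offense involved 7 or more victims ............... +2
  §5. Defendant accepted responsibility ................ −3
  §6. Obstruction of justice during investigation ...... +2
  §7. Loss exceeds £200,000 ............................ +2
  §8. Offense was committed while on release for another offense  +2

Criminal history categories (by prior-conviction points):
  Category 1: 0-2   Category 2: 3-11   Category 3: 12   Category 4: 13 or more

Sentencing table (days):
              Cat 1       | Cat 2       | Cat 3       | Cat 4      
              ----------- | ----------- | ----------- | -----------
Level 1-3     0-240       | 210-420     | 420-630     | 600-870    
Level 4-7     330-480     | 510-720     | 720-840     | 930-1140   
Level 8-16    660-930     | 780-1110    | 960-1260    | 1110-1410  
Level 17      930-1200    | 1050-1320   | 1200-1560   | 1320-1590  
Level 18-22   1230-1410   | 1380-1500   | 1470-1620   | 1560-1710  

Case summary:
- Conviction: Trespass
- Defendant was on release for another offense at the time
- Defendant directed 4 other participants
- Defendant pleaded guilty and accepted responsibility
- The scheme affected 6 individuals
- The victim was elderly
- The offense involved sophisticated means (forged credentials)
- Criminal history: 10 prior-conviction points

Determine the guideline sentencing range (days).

Base offense level for trespass: 6.
§1 applies (level before this adjustment is 6 < 17, so +1): 6 + 1 = 7.
§2 applies: 7 + 4 = 11.
§3 applies (level before this adjustment is 11 ≥ 9, so +3): 11 + 3 = 14.
§4 does not apply.
§5 applies: 14 − 3 = 11.
§6 does not apply.
§8 applies: 11 + 2 = 13.
Final offense level: 13.
Criminal history: 10 prior points → Category 2 (3-11).
Level 13 falls in the 8-16 band.
Grid: Level 8-16 × Category 2 = 780-1110 days.

780-1110 days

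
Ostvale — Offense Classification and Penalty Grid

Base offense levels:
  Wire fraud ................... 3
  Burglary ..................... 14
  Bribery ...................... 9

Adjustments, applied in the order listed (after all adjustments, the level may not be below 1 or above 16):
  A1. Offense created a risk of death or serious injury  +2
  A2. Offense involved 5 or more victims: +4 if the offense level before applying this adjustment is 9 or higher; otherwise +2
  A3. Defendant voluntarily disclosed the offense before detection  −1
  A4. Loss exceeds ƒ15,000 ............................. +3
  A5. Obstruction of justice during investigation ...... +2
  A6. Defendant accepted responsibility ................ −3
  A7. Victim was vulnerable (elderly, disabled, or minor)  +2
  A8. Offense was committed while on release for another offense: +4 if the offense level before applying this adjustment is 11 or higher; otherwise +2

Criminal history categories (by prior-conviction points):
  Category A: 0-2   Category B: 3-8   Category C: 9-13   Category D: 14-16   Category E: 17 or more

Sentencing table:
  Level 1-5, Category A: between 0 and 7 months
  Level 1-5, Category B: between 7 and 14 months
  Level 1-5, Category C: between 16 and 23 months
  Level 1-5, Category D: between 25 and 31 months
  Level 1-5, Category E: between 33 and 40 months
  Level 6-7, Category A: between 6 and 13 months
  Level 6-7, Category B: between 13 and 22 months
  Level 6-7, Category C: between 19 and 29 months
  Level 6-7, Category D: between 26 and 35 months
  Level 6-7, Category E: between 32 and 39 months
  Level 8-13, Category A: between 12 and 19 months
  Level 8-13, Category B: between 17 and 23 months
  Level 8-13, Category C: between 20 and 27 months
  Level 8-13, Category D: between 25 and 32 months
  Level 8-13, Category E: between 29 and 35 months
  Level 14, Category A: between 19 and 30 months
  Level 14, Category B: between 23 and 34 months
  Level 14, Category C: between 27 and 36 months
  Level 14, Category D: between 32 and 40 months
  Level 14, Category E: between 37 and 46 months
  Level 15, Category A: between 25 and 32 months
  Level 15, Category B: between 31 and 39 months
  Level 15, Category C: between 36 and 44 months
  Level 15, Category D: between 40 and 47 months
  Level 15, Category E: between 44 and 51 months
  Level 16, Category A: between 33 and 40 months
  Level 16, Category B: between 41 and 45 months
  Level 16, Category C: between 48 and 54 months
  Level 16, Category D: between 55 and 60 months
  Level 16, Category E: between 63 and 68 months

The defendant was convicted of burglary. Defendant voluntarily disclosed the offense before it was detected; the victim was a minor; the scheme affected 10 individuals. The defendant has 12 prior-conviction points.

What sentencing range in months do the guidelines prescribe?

48-54 months

Base offense level for burglary: 14.
A2 applies (level before this adjustment is 14 ≥ 9, so +4): 14 + 4 = 18.
A3 applies: 18 − 1 = 17.
A4 does not apply.
A7 applies: 17 + 2 = 19.
Level 19 exceeds the maximum of 16; capped at 16.
Final offense level: 16.
Criminal history: 12 prior points → Category C (9-13).
Level 16 falls in the 16 band.
Grid: Level 16 × Category C = 48-54 months.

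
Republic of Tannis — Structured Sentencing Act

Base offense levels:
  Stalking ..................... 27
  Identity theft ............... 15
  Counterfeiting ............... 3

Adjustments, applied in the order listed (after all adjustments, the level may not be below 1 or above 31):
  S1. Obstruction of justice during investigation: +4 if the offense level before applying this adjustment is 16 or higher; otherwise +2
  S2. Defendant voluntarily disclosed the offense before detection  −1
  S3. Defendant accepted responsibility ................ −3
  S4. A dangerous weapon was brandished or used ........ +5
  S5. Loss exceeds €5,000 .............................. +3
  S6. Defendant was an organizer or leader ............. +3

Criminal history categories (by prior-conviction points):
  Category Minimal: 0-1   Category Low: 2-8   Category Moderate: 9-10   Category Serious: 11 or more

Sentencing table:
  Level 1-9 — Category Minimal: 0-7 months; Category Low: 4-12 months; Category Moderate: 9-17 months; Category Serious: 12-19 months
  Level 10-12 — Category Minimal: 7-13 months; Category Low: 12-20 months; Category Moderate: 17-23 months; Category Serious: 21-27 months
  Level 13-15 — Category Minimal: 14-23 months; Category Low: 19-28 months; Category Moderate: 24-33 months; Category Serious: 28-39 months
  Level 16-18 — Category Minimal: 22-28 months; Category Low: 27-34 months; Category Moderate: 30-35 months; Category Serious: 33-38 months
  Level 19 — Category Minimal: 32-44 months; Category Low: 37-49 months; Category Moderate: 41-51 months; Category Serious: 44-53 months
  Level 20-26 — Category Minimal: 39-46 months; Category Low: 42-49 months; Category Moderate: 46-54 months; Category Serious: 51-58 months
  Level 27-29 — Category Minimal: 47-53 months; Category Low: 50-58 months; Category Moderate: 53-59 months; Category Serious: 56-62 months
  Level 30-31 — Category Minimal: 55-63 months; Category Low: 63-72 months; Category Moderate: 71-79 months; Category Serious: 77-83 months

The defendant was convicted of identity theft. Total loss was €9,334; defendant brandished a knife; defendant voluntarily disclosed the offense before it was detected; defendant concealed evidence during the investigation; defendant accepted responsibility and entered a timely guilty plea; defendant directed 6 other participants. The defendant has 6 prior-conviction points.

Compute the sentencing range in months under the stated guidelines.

Base offense level for identity theft: 15.
S1 applies (level before this adjustment is 15 < 16, so +2): 15 + 2 = 17.
S2 applies: 17 − 1 = 16.
S3 applies: 16 − 3 = 13.
S4 applies: 13 + 5 = 18.
S5 applies: 18 + 3 = 21.
S6 applies: 21 + 3 = 24.
Final offense level: 24.
Criminal history: 6 prior points → Category Low (2-8).
Level 24 falls in the 20-26 band.
Grid: Level 20-26 × Category Low = 42-49 months.

42-49 months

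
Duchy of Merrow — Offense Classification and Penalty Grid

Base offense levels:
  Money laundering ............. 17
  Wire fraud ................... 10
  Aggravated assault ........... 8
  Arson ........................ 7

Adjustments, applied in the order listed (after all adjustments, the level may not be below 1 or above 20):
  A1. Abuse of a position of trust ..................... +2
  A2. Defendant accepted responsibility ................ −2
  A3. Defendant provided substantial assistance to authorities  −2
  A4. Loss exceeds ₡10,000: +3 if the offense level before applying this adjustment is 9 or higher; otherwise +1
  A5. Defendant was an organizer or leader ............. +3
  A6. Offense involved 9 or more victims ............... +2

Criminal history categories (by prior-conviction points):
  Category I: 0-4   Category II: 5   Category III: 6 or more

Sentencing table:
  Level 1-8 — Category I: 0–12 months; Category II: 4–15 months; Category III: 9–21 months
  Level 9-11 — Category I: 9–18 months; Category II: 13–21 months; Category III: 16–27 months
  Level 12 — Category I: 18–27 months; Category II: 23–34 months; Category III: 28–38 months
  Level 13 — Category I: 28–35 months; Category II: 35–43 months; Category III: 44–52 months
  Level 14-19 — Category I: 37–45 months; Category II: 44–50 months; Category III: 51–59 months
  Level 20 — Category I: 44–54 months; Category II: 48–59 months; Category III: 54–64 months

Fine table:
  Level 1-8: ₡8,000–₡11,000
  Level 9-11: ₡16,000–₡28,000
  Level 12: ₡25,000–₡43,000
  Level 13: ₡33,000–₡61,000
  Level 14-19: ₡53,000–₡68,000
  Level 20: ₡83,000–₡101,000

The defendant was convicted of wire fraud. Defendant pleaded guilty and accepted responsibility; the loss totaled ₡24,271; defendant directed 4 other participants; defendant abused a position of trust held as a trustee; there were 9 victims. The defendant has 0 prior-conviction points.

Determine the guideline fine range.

₡53,000–₡68,000

Base offense level for wire fraud: 10.
A1 applies: 10 + 2 = 12.
A2 applies: 12 − 2 = 10.
A4 applies (level before this adjustment is 10 ≥ 9, so +3): 10 + 3 = 13.
A5 applies: 13 + 3 = 16.
A6 applies: 16 + 2 = 18.
Final offense level: 18.
Level 18 falls in the 14-19 band.
Fine table: Level 14-19 → ₡53,000–₡68,000.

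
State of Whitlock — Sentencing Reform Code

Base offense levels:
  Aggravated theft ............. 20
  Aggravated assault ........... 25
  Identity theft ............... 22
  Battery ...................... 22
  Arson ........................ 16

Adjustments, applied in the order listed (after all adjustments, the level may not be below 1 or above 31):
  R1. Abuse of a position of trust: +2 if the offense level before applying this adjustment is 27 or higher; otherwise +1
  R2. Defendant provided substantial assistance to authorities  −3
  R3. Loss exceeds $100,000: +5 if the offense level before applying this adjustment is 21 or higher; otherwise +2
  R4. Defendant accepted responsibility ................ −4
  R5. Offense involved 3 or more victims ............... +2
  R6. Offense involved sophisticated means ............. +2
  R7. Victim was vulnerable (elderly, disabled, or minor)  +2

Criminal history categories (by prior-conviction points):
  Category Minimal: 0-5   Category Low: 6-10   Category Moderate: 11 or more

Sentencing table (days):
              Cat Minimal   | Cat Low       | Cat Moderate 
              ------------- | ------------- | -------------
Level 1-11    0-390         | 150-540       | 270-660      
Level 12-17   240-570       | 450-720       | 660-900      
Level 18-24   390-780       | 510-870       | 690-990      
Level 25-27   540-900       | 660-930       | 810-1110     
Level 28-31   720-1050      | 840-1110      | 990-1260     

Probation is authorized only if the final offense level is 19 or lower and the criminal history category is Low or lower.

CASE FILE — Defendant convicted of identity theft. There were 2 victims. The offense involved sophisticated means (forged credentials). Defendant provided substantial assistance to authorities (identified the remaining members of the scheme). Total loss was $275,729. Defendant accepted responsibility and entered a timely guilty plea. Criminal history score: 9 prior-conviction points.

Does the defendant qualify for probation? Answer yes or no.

Yes

Base offense level for identity theft: 22.
R2 applies: 22 − 3 = 19.
R3 applies (level before this adjustment is 19 < 21, so +2): 19 + 2 = 21.
R4 applies: 21 − 4 = 17.
R5 does not apply.
R6 applies: 17 + 2 = 19.
Final offense level: 19.
Criminal history: 9 prior points → Category Low (6-10).
Level 19 falls in the 18-24 band.
Grid: Level 18-24 × Category Low = 510-870 days.
Probation check: level 19 ≤ 19 and category Low ≤ Low → eligible.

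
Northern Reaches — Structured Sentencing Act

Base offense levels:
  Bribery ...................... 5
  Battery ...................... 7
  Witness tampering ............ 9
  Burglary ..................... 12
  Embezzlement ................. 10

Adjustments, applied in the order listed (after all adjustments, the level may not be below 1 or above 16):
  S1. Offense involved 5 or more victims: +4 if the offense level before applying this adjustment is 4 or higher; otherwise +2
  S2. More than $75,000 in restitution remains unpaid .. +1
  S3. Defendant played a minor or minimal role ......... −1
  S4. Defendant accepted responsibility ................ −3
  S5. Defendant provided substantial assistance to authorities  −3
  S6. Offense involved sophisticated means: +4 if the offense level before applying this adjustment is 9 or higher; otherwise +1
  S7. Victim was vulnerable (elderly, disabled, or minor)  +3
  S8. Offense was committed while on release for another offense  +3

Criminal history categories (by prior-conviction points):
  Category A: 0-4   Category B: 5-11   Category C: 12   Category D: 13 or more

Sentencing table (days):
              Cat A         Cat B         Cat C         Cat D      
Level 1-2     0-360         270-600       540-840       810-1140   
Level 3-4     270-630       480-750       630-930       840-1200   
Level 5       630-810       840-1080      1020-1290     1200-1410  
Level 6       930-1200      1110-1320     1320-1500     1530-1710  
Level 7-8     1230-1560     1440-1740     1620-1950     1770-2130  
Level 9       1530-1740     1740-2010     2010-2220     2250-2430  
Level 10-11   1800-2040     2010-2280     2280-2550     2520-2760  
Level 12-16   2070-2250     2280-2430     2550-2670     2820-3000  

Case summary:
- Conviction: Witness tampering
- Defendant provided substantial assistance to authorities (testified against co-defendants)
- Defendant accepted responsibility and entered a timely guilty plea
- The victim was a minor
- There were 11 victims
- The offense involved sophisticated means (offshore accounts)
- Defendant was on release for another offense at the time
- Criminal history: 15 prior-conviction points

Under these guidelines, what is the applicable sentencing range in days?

2820-3000 days

Base offense level for witness tampering: 9.
S1 applies (level before this adjustment is 9 ≥ 4, so +4): 9 + 4 = 13.
S2 does not apply.
S3 does not apply.
S4 applies: 13 − 3 = 10.
S5 applies: 10 − 3 = 7.
S6 applies (level before this adjustment is 7 < 9, so +1): 7 + 1 = 8.
S7 applies: 8 + 3 = 11.
S8 applies: 11 + 3 = 14.
Final offense level: 14.
Criminal history: 15 prior points → Category D (13+).
Level 14 falls in the 12-16 band.
Grid: Level 12-16 × Category D = 2820-3000 days.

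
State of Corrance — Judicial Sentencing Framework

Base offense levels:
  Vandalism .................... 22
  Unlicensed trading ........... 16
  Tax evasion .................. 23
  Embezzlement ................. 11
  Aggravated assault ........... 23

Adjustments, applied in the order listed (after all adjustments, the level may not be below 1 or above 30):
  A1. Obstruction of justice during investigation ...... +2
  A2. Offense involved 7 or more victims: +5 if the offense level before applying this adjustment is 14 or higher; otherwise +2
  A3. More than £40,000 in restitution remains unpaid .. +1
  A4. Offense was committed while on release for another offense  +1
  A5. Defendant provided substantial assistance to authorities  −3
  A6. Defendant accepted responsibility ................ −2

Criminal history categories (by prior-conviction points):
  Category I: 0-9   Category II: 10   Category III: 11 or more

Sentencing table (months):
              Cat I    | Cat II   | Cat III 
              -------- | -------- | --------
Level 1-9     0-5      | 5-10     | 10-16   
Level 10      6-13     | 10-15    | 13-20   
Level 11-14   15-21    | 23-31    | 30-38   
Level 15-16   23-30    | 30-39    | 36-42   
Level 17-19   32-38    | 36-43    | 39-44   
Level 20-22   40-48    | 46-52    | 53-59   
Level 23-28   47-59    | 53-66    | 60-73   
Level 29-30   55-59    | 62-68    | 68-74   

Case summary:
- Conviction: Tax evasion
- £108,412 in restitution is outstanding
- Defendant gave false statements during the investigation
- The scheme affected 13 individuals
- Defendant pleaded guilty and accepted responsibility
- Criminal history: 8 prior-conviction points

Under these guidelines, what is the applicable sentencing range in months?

Base offense level for tax evasion: 23.
A1 applies: 23 + 2 = 25.
A2 applies (level before this adjustment is 25 ≥ 14, so +5): 25 + 5 = 30.
A3 applies: 30 + 1 = 31.
A6 applies: 31 − 2 = 29.
Final offense level: 29.
Criminal history: 8 prior points → Category I (0-9).
Level 29 falls in the 29-30 band.
Grid: Level 29-30 × Category I = 55-59 months.

55-59 months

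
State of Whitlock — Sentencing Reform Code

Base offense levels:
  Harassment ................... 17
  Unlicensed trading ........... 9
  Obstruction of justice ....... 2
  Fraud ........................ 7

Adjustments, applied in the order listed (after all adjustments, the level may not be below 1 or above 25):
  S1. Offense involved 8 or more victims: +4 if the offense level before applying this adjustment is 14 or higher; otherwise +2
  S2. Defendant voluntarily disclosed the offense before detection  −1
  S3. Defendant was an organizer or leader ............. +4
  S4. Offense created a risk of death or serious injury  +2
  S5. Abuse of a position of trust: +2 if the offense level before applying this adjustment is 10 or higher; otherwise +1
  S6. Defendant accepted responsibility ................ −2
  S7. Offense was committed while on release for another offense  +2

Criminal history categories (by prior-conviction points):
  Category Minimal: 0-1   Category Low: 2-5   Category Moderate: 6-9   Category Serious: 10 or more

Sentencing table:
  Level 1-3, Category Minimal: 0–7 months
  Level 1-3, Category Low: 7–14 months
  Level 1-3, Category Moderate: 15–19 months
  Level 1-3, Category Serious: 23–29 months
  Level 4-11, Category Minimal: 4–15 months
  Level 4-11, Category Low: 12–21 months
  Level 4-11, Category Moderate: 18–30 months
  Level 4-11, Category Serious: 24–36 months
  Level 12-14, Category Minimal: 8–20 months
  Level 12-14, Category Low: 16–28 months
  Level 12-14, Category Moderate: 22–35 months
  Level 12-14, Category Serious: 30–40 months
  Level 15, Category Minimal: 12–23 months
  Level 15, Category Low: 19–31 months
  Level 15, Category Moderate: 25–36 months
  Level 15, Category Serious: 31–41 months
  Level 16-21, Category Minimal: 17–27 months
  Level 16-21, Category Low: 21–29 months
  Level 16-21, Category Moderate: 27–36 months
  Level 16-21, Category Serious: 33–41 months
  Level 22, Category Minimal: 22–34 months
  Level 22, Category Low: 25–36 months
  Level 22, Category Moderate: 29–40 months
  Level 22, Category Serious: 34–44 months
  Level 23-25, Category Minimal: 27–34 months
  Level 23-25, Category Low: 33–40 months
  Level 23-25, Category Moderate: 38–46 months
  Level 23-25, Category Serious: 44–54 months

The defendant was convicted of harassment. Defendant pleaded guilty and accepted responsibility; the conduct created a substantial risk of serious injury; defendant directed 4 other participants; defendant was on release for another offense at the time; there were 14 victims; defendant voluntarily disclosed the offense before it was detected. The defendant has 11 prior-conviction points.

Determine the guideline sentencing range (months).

44-54 months

Base offense level for harassment: 17.
S1 applies (level before this adjustment is 17 ≥ 14, so +4): 17 + 4 = 21.
S2 applies: 21 − 1 = 20.
S3 applies: 20 + 4 = 24.
S4 applies: 24 + 2 = 26.
S6 applies: 26 − 2 = 24.
S7 applies: 24 + 2 = 26.
Level 26 exceeds the maximum of 25; capped at 25.
Final offense level: 25.
Criminal history: 11 prior points → Category Serious (10+).
Level 25 falls in the 23-25 band.
Grid: Level 23-25 × Category Serious = 44-54 months.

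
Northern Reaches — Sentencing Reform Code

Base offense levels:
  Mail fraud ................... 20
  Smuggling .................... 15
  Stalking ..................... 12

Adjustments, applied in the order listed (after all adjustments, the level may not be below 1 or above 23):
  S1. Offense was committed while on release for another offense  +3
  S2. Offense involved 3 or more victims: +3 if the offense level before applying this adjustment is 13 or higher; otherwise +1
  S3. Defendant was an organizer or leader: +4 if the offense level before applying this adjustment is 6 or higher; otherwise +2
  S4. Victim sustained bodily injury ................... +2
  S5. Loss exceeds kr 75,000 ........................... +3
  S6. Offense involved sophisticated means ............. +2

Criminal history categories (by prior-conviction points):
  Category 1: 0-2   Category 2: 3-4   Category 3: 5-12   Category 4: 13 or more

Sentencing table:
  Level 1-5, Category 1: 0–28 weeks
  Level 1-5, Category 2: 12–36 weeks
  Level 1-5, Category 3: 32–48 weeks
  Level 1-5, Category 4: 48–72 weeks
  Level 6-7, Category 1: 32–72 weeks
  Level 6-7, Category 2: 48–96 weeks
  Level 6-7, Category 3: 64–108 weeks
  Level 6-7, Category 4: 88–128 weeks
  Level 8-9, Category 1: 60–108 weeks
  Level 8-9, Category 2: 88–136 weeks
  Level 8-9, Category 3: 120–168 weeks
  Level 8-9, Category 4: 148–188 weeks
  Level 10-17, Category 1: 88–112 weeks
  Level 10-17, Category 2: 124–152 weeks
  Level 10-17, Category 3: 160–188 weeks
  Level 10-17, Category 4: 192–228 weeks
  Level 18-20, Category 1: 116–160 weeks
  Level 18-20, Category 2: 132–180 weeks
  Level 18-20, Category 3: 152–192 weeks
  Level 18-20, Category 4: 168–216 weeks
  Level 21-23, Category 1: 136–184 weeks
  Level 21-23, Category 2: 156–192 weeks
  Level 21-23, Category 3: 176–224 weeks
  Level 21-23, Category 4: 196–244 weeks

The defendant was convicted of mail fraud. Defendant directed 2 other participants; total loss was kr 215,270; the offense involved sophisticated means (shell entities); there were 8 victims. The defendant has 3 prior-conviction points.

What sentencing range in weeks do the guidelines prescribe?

Base offense level for mail fraud: 20.
S1 does not apply.
S2 applies (level before this adjustment is 20 ≥ 13, so +3): 20 + 3 = 23.
S3 applies (level before this adjustment is 23 ≥ 6, so +4): 23 + 4 = 27.
S5 applies: 27 + 3 = 30.
S6 applies: 30 + 2 = 32.
Level 32 exceeds the maximum of 23; capped at 23.
Final offense level: 23.
Criminal history: 3 prior points → Category 2 (3-4).
Level 23 falls in the 21-23 band.
Grid: Level 21-23 × Category 2 = 156-192 weeks.

156-192 weeks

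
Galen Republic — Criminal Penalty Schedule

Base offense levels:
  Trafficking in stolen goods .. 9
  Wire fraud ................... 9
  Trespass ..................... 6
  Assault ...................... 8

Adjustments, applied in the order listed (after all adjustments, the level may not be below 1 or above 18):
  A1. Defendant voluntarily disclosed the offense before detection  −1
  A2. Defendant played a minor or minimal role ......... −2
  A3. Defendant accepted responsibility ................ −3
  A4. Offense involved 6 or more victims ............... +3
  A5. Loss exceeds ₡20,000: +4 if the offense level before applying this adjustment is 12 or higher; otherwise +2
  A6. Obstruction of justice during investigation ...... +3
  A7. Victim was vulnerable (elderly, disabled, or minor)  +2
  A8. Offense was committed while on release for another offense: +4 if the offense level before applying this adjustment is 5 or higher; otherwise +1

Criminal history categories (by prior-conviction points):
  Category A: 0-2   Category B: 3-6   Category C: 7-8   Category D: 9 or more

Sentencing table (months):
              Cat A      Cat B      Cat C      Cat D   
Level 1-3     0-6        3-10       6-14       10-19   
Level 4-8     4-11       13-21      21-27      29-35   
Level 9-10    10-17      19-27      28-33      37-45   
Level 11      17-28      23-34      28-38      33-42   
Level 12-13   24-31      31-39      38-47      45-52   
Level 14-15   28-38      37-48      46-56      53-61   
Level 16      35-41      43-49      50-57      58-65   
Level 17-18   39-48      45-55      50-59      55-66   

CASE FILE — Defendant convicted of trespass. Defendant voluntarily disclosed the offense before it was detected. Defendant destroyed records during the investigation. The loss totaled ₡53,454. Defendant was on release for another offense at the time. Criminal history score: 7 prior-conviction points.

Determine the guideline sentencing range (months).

46-56 months

Base offense level for trespass: 6.
A1 applies: 6 − 1 = 5.
A2 does not apply.
A5 applies (level before this adjustment is 5 < 12, so +2): 5 + 2 = 7.
A6 applies: 7 + 3 = 10.
A7 does not apply.
A8 applies (level before this adjustment is 10 ≥ 5, so +4): 10 + 4 = 14.
Final offense level: 14.
Criminal history: 7 prior points → Category C (7-8).
Level 14 falls in the 14-15 band.
Grid: Level 14-15 × Category C = 46-56 months.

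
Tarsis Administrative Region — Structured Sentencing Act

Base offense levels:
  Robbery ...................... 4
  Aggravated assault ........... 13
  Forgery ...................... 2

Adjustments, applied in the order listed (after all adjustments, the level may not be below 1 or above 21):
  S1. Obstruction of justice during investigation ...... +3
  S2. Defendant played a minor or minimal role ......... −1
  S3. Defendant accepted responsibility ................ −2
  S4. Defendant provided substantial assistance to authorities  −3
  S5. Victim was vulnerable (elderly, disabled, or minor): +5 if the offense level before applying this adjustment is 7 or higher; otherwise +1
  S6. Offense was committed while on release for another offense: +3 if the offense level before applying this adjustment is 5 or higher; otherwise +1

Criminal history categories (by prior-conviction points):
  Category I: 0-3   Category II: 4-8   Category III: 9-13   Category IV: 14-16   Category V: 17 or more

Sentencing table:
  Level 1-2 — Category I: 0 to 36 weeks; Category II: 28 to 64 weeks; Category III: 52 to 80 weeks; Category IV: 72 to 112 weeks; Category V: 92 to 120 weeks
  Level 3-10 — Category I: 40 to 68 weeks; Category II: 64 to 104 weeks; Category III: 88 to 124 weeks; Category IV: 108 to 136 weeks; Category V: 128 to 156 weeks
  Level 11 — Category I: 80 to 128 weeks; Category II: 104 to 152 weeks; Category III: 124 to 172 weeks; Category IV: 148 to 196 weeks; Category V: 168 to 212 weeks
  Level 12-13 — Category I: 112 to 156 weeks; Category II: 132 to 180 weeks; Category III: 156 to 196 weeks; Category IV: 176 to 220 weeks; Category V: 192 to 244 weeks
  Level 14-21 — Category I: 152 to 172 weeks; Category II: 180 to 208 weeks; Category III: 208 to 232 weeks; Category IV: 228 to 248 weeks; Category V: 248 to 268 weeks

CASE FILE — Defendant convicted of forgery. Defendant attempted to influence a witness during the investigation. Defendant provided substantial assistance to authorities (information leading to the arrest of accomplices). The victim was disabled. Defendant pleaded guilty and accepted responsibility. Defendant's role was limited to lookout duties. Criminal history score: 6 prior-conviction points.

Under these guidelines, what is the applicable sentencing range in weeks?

28-64 weeks

Base offense level for forgery: 2.
S1 applies: 2 + 3 = 5.
S2 applies: 5 − 1 = 4.
S3 applies: 4 − 2 = 2.
S4 applies: 2 − 3 = -1.
S5 applies (level before this adjustment is -1 < 7, so +1): -1 + 1 = 0.
Level 0 is below the minimum of 1; floored at 1.
Final offense level: 1.
Criminal history: 6 prior points → Category II (4-8).
Level 1 falls in the 1-2 band.
Grid: Level 1-2 × Category II = 28-64 weeks.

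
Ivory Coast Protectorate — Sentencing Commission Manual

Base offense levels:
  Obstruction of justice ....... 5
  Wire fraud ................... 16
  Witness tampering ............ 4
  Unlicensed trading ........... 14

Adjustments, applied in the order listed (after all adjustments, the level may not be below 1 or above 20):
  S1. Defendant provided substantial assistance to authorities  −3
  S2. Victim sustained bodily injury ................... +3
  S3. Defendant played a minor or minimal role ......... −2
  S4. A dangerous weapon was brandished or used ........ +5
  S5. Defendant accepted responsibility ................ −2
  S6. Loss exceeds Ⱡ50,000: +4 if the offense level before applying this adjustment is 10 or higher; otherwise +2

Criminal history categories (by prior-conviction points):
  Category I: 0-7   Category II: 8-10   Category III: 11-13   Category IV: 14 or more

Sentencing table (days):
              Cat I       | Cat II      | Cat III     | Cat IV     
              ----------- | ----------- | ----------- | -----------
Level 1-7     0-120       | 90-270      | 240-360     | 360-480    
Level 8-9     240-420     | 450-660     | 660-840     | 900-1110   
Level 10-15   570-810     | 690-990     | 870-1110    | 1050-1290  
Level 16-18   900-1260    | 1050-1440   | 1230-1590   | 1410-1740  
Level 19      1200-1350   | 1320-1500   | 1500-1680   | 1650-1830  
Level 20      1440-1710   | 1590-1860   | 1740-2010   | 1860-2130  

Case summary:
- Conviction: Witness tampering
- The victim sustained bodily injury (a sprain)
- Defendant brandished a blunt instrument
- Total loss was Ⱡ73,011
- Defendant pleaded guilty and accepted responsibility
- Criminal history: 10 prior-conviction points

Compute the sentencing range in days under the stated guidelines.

Base offense level for witness tampering: 4.
S1 does not apply.
S2 applies: 4 + 3 = 7.
S4 applies: 7 + 5 = 12.
S5 applies: 12 − 2 = 10.
S6 applies (level before this adjustment is 10 ≥ 10, so +4): 10 + 4 = 14.
Final offense level: 14.
Criminal history: 10 prior points → Category II (8-10).
Level 14 falls in the 10-15 band.
Grid: Level 10-15 × Category II = 690-990 days.

690-990 days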